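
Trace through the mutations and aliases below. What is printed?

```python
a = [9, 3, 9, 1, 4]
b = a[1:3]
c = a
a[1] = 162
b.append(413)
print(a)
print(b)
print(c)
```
[9, 162, 9, 1, 4]
[3, 9, 413]
[9, 162, 9, 1, 4]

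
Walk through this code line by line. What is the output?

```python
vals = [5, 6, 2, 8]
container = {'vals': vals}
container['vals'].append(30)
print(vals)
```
[5, 6, 2, 8, 30]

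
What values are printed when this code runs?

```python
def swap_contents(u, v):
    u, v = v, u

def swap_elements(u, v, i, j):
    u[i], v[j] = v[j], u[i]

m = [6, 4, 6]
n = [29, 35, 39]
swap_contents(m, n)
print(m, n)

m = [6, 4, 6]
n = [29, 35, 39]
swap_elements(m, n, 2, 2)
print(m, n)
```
[6, 4, 6] [29, 35, 39]
[6, 4, 39] [29, 35, 6]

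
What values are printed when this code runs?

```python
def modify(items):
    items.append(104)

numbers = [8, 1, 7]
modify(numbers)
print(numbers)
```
[8, 1, 7, 104]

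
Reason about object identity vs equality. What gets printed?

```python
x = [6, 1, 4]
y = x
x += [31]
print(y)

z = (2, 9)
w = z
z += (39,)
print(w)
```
[6, 1, 4, 31]
(2, 9)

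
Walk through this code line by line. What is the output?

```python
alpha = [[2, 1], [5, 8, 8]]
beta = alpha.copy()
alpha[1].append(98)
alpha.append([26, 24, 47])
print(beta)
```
[[2, 1], [5, 8, 8, 98]]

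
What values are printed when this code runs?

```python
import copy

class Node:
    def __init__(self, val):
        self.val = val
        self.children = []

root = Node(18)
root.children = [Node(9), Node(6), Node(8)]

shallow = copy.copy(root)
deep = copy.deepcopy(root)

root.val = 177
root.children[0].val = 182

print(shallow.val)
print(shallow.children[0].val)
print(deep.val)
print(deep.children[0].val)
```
18
182
18
9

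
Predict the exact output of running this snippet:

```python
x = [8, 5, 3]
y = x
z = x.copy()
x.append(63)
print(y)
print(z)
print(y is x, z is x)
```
[8, 5, 3, 63]
[8, 5, 3]
True False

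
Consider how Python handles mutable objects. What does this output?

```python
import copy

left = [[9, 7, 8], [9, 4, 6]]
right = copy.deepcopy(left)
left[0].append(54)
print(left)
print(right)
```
[[9, 7, 8, 54], [9, 4, 6]]
[[9, 7, 8], [9, 4, 6]]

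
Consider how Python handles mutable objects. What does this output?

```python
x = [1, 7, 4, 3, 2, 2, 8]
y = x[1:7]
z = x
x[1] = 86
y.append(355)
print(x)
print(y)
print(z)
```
[1, 86, 4, 3, 2, 2, 8]
[7, 4, 3, 2, 2, 8, 355]
[1, 86, 4, 3, 2, 2, 8]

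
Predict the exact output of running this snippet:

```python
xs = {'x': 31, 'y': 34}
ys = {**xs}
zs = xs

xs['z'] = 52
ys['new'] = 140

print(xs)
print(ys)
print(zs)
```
{'x': 31, 'y': 34, 'z': 52}
{'x': 31, 'y': 34, 'new': 140}
{'x': 31, 'y': 34, 'z': 52}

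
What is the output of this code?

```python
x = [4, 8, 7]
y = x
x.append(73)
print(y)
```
[4, 8, 7, 73]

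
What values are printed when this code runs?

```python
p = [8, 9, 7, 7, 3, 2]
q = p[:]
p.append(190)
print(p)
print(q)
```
[8, 9, 7, 7, 3, 2, 190]
[8, 9, 7, 7, 3, 2]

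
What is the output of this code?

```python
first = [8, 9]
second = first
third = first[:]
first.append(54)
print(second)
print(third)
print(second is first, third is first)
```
[8, 9, 54]
[8, 9]
True False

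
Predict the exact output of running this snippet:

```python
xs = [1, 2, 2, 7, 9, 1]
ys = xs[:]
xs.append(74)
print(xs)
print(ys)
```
[1, 2, 2, 7, 9, 1, 74]
[1, 2, 2, 7, 9, 1]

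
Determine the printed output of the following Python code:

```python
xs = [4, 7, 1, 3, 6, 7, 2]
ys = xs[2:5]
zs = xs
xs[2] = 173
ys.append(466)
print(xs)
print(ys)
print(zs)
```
[4, 7, 173, 3, 6, 7, 2]
[1, 3, 6, 466]
[4, 7, 173, 3, 6, 7, 2]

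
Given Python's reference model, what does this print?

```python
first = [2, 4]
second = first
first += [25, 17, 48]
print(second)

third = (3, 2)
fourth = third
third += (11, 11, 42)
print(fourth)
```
[2, 4, 25, 17, 48]
(3, 2)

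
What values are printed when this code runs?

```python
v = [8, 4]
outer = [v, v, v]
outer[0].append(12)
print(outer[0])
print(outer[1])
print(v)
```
[8, 4, 12]
[8, 4, 12]
[8, 4, 12]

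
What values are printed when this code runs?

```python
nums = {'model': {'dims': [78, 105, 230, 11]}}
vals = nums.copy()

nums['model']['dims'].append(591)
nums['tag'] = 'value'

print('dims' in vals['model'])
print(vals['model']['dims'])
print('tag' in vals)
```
True
[78, 105, 230, 11, 591]
False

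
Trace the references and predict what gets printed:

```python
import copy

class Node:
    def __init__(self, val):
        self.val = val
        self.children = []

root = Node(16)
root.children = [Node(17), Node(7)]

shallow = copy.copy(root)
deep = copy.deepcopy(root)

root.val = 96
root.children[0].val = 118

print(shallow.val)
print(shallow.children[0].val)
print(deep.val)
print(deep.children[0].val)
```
16
118
16
17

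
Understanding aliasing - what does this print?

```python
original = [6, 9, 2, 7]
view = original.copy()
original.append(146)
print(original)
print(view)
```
[6, 9, 2, 7, 146]
[6, 9, 2, 7]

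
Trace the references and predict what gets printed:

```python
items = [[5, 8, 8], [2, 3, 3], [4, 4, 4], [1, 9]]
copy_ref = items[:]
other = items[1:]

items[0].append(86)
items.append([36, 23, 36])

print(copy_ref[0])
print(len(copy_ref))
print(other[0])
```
[5, 8, 8, 86]
4
[2, 3, 3]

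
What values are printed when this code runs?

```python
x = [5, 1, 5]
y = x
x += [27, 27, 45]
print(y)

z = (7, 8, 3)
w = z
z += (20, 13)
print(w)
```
[5, 1, 5, 27, 27, 45]
(7, 8, 3)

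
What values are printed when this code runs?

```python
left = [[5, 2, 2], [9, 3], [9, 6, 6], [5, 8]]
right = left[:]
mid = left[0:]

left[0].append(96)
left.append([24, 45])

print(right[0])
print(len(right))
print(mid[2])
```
[5, 2, 2, 96]
4
[9, 6, 6]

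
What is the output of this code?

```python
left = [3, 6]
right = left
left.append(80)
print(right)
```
[3, 6, 80]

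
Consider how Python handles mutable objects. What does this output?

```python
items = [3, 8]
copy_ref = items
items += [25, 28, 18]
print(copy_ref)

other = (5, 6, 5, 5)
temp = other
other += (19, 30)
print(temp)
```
[3, 8, 25, 28, 18]
(5, 6, 5, 5)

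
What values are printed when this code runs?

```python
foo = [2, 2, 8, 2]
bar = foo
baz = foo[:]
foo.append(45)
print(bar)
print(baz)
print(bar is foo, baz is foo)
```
[2, 2, 8, 2, 45]
[2, 2, 8, 2]
True False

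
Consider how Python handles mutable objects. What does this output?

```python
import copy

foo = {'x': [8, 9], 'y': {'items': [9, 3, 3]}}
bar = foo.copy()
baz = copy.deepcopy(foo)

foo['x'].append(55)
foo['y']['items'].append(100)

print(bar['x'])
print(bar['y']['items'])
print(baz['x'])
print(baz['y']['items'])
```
[8, 9, 55]
[9, 3, 3, 100]
[8, 9]
[9, 3, 3]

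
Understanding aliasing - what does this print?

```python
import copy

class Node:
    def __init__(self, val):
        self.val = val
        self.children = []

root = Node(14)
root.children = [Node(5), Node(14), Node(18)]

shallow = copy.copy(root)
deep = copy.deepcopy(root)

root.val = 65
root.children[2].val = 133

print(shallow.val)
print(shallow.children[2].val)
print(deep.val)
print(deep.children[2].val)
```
14
133
14
18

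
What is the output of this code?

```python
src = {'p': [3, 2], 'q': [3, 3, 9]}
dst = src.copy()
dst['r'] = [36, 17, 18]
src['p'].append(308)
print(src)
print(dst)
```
{'p': [3, 2, 308], 'q': [3, 3, 9]}
{'p': [3, 2, 308], 'q': [3, 3, 9], 'r': [36, 17, 18]}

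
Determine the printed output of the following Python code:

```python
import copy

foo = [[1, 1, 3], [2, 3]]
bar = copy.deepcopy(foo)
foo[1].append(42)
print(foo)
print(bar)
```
[[1, 1, 3], [2, 3, 42]]
[[1, 1, 3], [2, 3]]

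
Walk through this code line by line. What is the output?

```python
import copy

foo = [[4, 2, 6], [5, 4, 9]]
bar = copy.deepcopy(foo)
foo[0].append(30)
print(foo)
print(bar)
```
[[4, 2, 6, 30], [5, 4, 9]]
[[4, 2, 6], [5, 4, 9]]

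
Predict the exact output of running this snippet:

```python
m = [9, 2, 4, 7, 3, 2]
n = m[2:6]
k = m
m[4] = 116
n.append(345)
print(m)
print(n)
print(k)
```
[9, 2, 4, 7, 116, 2]
[4, 7, 3, 2, 345]
[9, 2, 4, 7, 116, 2]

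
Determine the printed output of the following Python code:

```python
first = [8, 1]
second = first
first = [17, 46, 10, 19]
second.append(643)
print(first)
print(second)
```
[17, 46, 10, 19]
[8, 1, 643]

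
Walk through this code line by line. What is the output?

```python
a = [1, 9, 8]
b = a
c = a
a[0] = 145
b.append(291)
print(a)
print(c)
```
[145, 9, 8, 291]
[145, 9, 8, 291]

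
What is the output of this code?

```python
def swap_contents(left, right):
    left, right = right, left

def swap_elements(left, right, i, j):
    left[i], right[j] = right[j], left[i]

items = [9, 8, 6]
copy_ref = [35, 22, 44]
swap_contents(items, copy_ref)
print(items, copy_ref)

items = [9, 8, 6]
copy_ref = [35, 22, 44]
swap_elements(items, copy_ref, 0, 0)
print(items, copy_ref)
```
[9, 8, 6] [35, 22, 44]
[35, 8, 6] [9, 22, 44]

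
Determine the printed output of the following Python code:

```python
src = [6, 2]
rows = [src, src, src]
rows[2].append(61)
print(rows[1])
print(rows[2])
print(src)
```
[6, 2, 61]
[6, 2, 61]
[6, 2, 61]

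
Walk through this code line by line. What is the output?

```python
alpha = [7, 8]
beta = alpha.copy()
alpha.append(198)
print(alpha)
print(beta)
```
[7, 8, 198]
[7, 8]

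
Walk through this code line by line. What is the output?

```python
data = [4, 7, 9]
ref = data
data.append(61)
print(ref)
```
[4, 7, 9, 61]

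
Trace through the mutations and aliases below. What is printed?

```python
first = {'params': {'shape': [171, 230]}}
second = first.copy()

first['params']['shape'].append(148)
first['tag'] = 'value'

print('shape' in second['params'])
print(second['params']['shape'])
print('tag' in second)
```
True
[171, 230, 148]
False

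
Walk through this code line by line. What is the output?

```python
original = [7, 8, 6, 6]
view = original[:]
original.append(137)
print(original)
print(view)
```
[7, 8, 6, 6, 137]
[7, 8, 6, 6]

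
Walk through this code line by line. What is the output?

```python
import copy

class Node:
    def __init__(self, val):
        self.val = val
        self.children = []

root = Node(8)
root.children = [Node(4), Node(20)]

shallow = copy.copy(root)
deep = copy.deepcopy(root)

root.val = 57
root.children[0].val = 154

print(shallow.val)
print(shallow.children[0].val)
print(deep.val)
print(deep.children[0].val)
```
8
154
8
4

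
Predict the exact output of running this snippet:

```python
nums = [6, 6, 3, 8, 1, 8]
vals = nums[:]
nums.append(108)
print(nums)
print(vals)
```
[6, 6, 3, 8, 1, 8, 108]
[6, 6, 3, 8, 1, 8]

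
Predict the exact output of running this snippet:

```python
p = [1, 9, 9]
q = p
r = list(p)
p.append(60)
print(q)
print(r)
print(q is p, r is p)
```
[1, 9, 9, 60]
[1, 9, 9]
True False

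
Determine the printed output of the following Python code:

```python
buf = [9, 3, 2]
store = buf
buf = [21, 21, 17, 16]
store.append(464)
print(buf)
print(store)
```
[21, 21, 17, 16]
[9, 3, 2, 464]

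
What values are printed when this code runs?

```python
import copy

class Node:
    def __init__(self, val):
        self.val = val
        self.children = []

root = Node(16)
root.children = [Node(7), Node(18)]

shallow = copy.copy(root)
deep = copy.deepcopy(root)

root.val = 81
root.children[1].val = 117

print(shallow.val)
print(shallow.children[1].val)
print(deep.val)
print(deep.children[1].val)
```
16
117
16
18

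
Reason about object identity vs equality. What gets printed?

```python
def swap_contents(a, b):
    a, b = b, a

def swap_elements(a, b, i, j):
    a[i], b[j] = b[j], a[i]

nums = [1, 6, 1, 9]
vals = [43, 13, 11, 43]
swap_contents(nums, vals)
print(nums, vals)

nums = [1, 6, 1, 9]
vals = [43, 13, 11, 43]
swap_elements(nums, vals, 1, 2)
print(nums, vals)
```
[1, 6, 1, 9] [43, 13, 11, 43]
[1, 11, 1, 9] [43, 13, 6, 43]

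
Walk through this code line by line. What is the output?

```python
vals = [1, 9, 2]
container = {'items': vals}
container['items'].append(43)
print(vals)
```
[1, 9, 2, 43]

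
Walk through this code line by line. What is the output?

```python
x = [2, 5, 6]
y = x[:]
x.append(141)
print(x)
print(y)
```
[2, 5, 6, 141]
[2, 5, 6]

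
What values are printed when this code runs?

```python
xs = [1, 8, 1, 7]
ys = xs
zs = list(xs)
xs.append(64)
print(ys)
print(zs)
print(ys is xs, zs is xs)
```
[1, 8, 1, 7, 64]
[1, 8, 1, 7]
True False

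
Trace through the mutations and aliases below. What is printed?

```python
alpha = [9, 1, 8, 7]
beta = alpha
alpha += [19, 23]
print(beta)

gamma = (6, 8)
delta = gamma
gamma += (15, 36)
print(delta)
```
[9, 1, 8, 7, 19, 23]
(6, 8)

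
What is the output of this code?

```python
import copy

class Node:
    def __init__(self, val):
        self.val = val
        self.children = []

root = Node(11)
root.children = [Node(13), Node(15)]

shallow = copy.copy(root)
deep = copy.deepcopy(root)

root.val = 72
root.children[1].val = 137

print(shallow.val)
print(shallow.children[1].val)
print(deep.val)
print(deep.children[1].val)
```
11
137
11
15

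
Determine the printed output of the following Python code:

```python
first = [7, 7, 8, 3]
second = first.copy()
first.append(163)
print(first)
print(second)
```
[7, 7, 8, 3, 163]
[7, 7, 8, 3]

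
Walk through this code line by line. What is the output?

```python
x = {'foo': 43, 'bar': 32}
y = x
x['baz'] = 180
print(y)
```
{'foo': 43, 'bar': 32, 'baz': 180}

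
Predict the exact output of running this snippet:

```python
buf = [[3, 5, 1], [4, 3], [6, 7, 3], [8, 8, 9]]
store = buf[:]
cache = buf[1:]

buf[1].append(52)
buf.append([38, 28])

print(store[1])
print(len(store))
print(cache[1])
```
[4, 3, 52]
4
[6, 7, 3]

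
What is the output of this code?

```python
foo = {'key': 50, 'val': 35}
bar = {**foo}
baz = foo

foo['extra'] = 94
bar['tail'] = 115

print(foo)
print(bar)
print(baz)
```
{'key': 50, 'val': 35, 'extra': 94}
{'key': 50, 'val': 35, 'tail': 115}
{'key': 50, 'val': 35, 'extra': 94}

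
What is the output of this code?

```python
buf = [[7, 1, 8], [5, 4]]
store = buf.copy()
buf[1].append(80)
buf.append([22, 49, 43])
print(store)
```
[[7, 1, 8], [5, 4, 80]]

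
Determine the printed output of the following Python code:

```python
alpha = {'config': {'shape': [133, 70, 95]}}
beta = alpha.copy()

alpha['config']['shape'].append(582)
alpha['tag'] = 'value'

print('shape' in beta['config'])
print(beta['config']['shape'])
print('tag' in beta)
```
True
[133, 70, 95, 582]
False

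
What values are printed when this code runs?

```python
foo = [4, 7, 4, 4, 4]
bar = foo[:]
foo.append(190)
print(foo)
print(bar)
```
[4, 7, 4, 4, 4, 190]
[4, 7, 4, 4, 4]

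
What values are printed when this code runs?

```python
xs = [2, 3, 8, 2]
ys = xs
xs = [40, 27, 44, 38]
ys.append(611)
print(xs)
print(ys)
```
[40, 27, 44, 38]
[2, 3, 8, 2, 611]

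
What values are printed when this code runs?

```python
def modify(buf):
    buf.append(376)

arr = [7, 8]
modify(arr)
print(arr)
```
[7, 8, 376]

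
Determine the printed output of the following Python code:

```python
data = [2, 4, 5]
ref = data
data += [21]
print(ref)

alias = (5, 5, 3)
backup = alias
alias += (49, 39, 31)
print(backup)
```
[2, 4, 5, 21]
(5, 5, 3)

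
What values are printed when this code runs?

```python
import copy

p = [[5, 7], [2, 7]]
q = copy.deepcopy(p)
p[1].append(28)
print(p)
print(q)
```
[[5, 7], [2, 7, 28]]
[[5, 7], [2, 7]]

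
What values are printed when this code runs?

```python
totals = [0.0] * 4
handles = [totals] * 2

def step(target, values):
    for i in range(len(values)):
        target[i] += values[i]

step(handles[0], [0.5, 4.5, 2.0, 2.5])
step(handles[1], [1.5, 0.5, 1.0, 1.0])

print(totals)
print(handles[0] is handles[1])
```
[2.0, 5.0, 3.0, 3.5]
True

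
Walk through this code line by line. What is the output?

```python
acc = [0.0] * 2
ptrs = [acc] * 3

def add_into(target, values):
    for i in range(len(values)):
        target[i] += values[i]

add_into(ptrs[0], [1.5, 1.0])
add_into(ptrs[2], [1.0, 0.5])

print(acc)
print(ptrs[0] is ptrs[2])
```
[2.5, 1.5]
True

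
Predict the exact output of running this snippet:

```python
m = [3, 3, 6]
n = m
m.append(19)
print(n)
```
[3, 3, 6, 19]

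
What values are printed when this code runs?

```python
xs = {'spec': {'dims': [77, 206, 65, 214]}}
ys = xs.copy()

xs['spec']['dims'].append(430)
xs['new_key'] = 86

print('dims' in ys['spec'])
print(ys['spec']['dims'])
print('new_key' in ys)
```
True
[77, 206, 65, 214, 430]
False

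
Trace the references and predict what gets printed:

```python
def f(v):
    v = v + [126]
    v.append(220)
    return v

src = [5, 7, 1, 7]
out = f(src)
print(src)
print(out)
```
[5, 7, 1, 7]
[5, 7, 1, 7, 126, 220]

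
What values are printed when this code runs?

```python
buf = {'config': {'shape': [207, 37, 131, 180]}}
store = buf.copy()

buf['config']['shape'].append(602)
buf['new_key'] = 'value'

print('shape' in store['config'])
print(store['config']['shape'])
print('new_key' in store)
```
True
[207, 37, 131, 180, 602]
False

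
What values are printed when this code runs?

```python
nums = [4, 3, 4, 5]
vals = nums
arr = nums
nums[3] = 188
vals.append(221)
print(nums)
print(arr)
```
[4, 3, 4, 188, 221]
[4, 3, 4, 188, 221]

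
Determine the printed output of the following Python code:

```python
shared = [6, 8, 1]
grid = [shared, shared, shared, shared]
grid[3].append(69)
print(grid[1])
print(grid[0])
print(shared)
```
[6, 8, 1, 69]
[6, 8, 1, 69]
[6, 8, 1, 69]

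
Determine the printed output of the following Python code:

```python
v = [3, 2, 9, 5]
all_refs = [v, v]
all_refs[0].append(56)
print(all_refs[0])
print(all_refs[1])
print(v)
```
[3, 2, 9, 5, 56]
[3, 2, 9, 5, 56]
[3, 2, 9, 5, 56]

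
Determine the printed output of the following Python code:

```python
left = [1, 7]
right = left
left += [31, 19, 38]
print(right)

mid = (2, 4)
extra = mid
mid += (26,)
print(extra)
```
[1, 7, 31, 19, 38]
(2, 4)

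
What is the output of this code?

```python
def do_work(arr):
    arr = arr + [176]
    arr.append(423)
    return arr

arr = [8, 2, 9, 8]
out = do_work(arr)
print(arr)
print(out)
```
[8, 2, 9, 8]
[8, 2, 9, 8, 176, 423]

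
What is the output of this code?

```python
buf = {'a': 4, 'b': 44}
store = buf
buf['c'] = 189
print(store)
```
{'a': 4, 'b': 44, 'c': 189}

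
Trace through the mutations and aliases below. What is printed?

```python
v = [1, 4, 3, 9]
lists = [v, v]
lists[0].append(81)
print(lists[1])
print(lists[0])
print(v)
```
[1, 4, 3, 9, 81]
[1, 4, 3, 9, 81]
[1, 4, 3, 9, 81]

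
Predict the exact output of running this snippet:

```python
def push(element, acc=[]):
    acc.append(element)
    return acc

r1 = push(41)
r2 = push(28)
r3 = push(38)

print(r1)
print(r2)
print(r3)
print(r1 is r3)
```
[41, 28, 38]
[41, 28, 38]
[41, 28, 38]
True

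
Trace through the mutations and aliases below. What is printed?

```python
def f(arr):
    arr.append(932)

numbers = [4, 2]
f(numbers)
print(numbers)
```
[4, 2, 932]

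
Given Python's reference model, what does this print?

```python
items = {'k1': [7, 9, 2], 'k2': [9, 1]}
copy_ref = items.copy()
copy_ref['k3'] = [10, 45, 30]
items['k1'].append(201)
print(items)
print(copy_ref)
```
{'k1': [7, 9, 2, 201], 'k2': [9, 1]}
{'k1': [7, 9, 2, 201], 'k2': [9, 1], 'k3': [10, 45, 30]}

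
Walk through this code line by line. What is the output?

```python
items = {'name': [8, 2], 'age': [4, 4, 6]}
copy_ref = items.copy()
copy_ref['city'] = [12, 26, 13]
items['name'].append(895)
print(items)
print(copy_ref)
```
{'name': [8, 2, 895], 'age': [4, 4, 6]}
{'name': [8, 2, 895], 'age': [4, 4, 6], 'city': [12, 26, 13]}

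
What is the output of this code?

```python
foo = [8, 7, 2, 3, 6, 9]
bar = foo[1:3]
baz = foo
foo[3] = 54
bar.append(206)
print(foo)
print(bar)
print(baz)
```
[8, 7, 2, 54, 6, 9]
[7, 2, 206]
[8, 7, 2, 54, 6, 9]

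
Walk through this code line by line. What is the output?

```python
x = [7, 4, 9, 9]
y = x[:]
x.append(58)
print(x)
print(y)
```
[7, 4, 9, 9, 58]
[7, 4, 9, 9]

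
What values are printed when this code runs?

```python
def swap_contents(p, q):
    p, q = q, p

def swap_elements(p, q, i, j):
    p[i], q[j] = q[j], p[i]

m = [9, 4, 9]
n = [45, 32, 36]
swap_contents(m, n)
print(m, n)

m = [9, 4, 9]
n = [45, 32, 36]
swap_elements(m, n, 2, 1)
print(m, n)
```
[9, 4, 9] [45, 32, 36]
[9, 4, 32] [45, 9, 36]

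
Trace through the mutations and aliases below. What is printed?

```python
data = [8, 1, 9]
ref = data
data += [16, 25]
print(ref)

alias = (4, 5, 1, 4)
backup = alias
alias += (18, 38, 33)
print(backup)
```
[8, 1, 9, 16, 25]
(4, 5, 1, 4)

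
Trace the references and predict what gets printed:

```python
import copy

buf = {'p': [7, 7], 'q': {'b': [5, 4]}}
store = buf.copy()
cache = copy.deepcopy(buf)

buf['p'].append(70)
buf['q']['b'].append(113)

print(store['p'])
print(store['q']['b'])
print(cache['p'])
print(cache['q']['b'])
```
[7, 7, 70]
[5, 4, 113]
[7, 7]
[5, 4]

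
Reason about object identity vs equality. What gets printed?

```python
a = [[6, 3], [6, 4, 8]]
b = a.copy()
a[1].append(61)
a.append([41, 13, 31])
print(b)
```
[[6, 3], [6, 4, 8, 61]]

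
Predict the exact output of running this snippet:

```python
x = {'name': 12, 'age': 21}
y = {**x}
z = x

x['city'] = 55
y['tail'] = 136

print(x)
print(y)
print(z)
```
{'name': 12, 'age': 21, 'city': 55}
{'name': 12, 'age': 21, 'tail': 136}
{'name': 12, 'age': 21, 'city': 55}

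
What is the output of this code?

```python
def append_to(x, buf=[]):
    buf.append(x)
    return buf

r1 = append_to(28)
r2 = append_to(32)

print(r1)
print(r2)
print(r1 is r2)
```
[28, 32]
[28, 32]
True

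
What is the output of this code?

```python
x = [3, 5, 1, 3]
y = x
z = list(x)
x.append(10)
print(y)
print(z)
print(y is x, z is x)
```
[3, 5, 1, 3, 10]
[3, 5, 1, 3]
True False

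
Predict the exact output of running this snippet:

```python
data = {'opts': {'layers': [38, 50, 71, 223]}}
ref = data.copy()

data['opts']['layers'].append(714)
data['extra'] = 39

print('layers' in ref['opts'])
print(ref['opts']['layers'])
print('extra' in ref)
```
True
[38, 50, 71, 223, 714]
False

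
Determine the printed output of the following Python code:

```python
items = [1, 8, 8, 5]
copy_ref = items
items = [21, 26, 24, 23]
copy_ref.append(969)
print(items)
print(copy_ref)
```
[21, 26, 24, 23]
[1, 8, 8, 5, 969]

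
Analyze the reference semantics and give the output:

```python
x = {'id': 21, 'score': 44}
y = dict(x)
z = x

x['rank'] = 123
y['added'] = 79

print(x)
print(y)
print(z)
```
{'id': 21, 'score': 44, 'rank': 123}
{'id': 21, 'score': 44, 'added': 79}
{'id': 21, 'score': 44, 'rank': 123}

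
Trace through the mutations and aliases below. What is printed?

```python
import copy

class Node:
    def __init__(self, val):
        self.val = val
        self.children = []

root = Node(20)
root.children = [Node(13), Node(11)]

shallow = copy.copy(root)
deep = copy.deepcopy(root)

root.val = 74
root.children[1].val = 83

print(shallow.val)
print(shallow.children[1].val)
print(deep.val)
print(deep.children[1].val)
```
20
83
20
11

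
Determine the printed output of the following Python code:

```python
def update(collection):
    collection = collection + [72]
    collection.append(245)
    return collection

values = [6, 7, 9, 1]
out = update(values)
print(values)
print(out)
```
[6, 7, 9, 1]
[6, 7, 9, 1, 72, 245]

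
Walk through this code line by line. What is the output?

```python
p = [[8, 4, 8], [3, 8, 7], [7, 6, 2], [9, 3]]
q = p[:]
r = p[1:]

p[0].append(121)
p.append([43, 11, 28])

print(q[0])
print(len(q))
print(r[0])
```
[8, 4, 8, 121]
4
[3, 8, 7]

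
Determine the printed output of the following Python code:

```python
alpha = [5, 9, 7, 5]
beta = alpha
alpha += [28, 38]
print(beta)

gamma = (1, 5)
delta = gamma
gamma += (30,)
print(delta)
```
[5, 9, 7, 5, 28, 38]
(1, 5)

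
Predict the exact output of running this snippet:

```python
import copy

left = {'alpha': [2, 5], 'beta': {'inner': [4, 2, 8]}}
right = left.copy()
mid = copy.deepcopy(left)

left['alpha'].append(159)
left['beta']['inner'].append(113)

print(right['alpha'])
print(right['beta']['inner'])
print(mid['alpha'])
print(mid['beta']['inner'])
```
[2, 5, 159]
[4, 2, 8, 113]
[2, 5]
[4, 2, 8]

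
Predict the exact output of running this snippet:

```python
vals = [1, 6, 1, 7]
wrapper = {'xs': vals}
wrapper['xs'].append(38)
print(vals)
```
[1, 6, 1, 7, 38]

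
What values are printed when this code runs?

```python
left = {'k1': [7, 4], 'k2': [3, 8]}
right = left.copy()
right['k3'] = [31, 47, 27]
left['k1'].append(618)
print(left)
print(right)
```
{'k1': [7, 4, 618], 'k2': [3, 8]}
{'k1': [7, 4, 618], 'k2': [3, 8], 'k3': [31, 47, 27]}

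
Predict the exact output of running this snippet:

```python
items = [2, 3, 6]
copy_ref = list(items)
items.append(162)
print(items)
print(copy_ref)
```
[2, 3, 6, 162]
[2, 3, 6]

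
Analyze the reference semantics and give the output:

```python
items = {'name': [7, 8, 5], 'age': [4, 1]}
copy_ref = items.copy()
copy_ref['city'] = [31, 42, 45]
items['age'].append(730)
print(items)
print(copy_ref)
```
{'name': [7, 8, 5], 'age': [4, 1, 730]}
{'name': [7, 8, 5], 'age': [4, 1, 730], 'city': [31, 42, 45]}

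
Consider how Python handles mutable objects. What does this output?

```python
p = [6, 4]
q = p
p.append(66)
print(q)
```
[6, 4, 66]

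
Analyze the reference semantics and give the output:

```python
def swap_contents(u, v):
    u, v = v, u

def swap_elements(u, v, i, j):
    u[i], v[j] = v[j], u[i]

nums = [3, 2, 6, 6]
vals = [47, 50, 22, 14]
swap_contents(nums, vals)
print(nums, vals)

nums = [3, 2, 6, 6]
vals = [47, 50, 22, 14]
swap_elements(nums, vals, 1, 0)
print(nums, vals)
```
[3, 2, 6, 6] [47, 50, 22, 14]
[3, 47, 6, 6] [2, 50, 22, 14]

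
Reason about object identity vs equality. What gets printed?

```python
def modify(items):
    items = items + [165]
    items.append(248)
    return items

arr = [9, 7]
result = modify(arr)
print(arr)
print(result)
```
[9, 7]
[9, 7, 165, 248]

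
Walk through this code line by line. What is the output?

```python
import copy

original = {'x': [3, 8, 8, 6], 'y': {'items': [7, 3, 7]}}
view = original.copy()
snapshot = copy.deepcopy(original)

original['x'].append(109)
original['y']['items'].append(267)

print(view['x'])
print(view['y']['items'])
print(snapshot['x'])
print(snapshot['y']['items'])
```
[3, 8, 8, 6, 109]
[7, 3, 7, 267]
[3, 8, 8, 6]
[7, 3, 7]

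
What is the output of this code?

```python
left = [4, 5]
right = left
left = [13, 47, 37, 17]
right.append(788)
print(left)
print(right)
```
[13, 47, 37, 17]
[4, 5, 788]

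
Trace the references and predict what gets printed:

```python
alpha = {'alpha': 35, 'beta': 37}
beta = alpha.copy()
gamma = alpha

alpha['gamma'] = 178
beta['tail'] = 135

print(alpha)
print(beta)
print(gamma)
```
{'alpha': 35, 'beta': 37, 'gamma': 178}
{'alpha': 35, 'beta': 37, 'tail': 135}
{'alpha': 35, 'beta': 37, 'gamma': 178}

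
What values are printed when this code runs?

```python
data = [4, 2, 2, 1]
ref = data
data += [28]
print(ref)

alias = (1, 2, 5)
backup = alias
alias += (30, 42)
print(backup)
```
[4, 2, 2, 1, 28]
(1, 2, 5)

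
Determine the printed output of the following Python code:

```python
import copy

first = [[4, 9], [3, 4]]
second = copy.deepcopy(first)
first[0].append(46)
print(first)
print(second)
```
[[4, 9, 46], [3, 4]]
[[4, 9], [3, 4]]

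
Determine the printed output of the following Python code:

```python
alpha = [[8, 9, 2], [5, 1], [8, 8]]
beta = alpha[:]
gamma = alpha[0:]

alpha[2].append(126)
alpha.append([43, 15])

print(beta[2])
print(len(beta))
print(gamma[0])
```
[8, 8, 126]
3
[8, 9, 2]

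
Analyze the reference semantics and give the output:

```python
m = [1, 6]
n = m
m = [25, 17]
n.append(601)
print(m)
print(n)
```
[25, 17]
[1, 6, 601]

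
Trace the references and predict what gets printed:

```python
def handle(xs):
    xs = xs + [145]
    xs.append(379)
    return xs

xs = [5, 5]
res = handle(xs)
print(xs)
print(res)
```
[5, 5]
[5, 5, 145, 379]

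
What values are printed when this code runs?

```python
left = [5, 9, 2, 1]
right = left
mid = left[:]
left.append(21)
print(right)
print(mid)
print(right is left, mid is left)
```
[5, 9, 2, 1, 21]
[5, 9, 2, 1]
True False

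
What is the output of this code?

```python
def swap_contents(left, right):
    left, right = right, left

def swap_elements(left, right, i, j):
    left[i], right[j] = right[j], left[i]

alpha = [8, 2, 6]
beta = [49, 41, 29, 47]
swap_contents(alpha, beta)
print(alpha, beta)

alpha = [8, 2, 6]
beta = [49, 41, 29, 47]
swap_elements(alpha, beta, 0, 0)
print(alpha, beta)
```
[8, 2, 6] [49, 41, 29, 47]
[49, 2, 6] [8, 41, 29, 47]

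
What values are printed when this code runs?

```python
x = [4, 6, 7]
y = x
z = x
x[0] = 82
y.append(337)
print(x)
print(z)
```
[82, 6, 7, 337]
[82, 6, 7, 337]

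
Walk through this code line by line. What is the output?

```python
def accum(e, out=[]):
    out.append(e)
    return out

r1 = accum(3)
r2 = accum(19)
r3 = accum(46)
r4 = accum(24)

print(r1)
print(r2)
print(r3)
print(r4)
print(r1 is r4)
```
[3, 19, 46, 24]
[3, 19, 46, 24]
[3, 19, 46, 24]
[3, 19, 46, 24]
True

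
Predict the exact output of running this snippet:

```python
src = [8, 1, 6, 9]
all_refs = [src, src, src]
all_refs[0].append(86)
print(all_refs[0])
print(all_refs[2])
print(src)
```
[8, 1, 6, 9, 86]
[8, 1, 6, 9, 86]
[8, 1, 6, 9, 86]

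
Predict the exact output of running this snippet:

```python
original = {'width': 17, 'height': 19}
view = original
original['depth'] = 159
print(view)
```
{'width': 17, 'height': 19, 'depth': 159}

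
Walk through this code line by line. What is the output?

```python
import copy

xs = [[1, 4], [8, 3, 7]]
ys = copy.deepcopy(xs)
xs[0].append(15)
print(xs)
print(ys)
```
[[1, 4, 15], [8, 3, 7]]
[[1, 4], [8, 3, 7]]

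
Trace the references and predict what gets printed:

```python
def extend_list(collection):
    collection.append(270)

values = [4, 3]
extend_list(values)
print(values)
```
[4, 3, 270]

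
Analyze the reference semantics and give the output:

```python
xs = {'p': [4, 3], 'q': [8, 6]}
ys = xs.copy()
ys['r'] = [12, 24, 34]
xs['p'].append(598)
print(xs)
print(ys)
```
{'p': [4, 3, 598], 'q': [8, 6]}
{'p': [4, 3, 598], 'q': [8, 6], 'r': [12, 24, 34]}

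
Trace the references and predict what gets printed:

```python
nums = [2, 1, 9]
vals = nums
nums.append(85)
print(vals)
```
[2, 1, 9, 85]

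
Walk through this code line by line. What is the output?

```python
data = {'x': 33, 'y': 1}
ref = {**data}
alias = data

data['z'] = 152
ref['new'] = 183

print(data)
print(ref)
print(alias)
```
{'x': 33, 'y': 1, 'z': 152}
{'x': 33, 'y': 1, 'new': 183}
{'x': 33, 'y': 1, 'z': 152}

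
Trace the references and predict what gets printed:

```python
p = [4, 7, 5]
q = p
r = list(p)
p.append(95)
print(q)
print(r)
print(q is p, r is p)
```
[4, 7, 5, 95]
[4, 7, 5]
True False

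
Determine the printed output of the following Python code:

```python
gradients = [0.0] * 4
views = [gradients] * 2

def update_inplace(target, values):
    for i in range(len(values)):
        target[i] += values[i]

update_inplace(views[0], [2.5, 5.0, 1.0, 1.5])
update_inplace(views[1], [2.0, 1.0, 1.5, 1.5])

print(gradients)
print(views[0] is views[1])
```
[4.5, 6.0, 2.5, 3.0]
True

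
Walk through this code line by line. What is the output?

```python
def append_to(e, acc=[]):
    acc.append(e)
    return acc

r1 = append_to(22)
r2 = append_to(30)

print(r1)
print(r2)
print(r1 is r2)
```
[22, 30]
[22, 30]
True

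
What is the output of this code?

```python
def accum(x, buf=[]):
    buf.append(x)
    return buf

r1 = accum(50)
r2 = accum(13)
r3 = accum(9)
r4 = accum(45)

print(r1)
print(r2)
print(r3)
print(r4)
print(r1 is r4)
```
[50, 13, 9, 45]
[50, 13, 9, 45]
[50, 13, 9, 45]
[50, 13, 9, 45]
True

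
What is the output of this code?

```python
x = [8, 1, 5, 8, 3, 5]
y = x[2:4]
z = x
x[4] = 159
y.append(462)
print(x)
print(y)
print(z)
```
[8, 1, 5, 8, 159, 5]
[5, 8, 462]
[8, 1, 5, 8, 159, 5]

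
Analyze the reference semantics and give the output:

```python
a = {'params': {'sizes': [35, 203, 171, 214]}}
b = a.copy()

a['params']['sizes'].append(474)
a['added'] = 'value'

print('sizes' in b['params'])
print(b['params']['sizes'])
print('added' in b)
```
True
[35, 203, 171, 214, 474]
False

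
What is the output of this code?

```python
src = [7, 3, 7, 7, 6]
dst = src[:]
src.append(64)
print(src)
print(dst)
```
[7, 3, 7, 7, 6, 64]
[7, 3, 7, 7, 6]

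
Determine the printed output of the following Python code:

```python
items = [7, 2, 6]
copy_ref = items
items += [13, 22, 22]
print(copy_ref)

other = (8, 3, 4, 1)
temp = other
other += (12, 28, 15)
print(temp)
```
[7, 2, 6, 13, 22, 22]
(8, 3, 4, 1)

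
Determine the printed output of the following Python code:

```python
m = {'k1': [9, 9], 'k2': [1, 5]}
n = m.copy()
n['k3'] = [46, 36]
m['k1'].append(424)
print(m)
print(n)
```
{'k1': [9, 9, 424], 'k2': [1, 5]}
{'k1': [9, 9, 424], 'k2': [1, 5], 'k3': [46, 36]}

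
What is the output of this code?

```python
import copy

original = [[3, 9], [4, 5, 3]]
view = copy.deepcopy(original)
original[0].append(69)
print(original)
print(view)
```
[[3, 9, 69], [4, 5, 3]]
[[3, 9], [4, 5, 3]]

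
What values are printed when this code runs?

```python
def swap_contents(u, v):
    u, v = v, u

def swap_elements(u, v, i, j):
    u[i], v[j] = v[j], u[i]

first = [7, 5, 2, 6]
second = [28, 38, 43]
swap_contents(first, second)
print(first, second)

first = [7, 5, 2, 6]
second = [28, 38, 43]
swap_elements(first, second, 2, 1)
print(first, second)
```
[7, 5, 2, 6] [28, 38, 43]
[7, 5, 38, 6] [28, 2, 43]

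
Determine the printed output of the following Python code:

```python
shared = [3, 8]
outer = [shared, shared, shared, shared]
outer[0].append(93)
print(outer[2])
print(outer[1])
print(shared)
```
[3, 8, 93]
[3, 8, 93]
[3, 8, 93]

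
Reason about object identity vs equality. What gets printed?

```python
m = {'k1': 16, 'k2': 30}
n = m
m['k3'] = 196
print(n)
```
{'k1': 16, 'k2': 30, 'k3': 196}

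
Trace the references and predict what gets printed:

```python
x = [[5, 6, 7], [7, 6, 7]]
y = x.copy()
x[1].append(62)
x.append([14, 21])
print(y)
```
[[5, 6, 7], [7, 6, 7, 62]]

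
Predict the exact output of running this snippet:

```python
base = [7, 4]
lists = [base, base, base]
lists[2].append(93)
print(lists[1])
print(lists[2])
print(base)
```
[7, 4, 93]
[7, 4, 93]
[7, 4, 93]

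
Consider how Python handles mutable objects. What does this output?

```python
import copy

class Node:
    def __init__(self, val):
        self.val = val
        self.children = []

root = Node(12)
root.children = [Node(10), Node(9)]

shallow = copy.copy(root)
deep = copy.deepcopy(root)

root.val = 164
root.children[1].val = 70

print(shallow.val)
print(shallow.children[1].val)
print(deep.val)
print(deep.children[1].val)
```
12
70
12
9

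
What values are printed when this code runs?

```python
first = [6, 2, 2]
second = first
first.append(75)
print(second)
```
[6, 2, 2, 75]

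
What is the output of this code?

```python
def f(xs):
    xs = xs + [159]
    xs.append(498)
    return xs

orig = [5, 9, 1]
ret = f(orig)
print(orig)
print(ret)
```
[5, 9, 1]
[5, 9, 1, 159, 498]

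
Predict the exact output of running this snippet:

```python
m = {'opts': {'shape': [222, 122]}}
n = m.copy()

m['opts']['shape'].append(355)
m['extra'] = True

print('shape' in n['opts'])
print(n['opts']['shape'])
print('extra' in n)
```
True
[222, 122, 355]
False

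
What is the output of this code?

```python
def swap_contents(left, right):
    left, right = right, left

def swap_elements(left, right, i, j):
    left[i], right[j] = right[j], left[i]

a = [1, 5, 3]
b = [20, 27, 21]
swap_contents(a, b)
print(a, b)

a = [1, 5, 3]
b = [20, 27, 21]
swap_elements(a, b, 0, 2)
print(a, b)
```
[1, 5, 3] [20, 27, 21]
[21, 5, 3] [20, 27, 1]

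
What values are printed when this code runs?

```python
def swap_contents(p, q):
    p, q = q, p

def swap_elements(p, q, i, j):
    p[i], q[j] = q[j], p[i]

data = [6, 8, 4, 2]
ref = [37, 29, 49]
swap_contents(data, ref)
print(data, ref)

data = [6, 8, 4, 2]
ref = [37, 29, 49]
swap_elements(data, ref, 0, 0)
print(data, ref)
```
[6, 8, 4, 2] [37, 29, 49]
[37, 8, 4, 2] [6, 29, 49]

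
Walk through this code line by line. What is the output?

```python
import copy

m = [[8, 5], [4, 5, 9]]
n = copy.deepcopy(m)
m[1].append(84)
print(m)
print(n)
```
[[8, 5], [4, 5, 9, 84]]
[[8, 5], [4, 5, 9]]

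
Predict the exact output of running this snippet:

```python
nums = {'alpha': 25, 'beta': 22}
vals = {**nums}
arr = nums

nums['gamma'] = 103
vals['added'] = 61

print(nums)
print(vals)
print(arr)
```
{'alpha': 25, 'beta': 22, 'gamma': 103}
{'alpha': 25, 'beta': 22, 'added': 61}
{'alpha': 25, 'beta': 22, 'gamma': 103}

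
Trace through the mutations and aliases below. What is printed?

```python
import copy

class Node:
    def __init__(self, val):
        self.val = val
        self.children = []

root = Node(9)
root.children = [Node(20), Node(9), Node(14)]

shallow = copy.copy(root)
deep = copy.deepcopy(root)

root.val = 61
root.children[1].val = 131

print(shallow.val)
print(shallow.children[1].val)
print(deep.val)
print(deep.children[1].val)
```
9
131
9
9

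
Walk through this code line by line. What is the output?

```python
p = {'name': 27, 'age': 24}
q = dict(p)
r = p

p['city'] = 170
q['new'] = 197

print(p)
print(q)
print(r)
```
{'name': 27, 'age': 24, 'city': 170}
{'name': 27, 'age': 24, 'new': 197}
{'name': 27, 'age': 24, 'city': 170}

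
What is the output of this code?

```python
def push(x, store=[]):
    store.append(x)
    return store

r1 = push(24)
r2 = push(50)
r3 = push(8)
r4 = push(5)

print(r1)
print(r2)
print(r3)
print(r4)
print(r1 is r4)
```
[24, 50, 8, 5]
[24, 50, 8, 5]
[24, 50, 8, 5]
[24, 50, 8, 5]
True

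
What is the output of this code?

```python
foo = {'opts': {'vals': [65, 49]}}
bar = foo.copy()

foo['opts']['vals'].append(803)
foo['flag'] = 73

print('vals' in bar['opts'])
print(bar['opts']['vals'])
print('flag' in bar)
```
True
[65, 49, 803]
False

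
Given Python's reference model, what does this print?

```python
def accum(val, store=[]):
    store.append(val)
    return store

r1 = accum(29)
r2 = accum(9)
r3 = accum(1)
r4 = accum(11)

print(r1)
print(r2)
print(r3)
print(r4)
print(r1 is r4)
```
[29, 9, 1, 11]
[29, 9, 1, 11]
[29, 9, 1, 11]
[29, 9, 1, 11]
True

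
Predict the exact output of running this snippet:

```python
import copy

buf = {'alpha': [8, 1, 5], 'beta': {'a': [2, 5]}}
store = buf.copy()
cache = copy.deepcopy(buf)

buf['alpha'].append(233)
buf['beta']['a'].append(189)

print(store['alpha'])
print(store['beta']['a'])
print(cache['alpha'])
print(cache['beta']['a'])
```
[8, 1, 5, 233]
[2, 5, 189]
[8, 1, 5]
[2, 5]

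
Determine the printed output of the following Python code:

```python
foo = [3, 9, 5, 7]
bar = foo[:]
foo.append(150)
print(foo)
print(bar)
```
[3, 9, 5, 7, 150]
[3, 9, 5, 7]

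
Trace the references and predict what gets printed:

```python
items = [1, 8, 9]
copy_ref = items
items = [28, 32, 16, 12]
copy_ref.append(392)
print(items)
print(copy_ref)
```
[28, 32, 16, 12]
[1, 8, 9, 392]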